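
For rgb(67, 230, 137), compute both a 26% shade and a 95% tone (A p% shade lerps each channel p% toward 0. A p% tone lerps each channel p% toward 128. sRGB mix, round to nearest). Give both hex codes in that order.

26% shade:
  R: 67 − 17.42 = 49.58 → 50
  G: 230 − 59.8 = 170.2 → 170
  B: 137 + 0.26×(0−137) = 137 − 35.62 = 101.38 → 101
  → #32aa65
95% tone:
  R: 67 + 0.95×(128−67) = 67 + 57.95 = 124.95 → 125
  G: 230 − 96.9 = 133.1 → 133
  B: 137 + 0.95×(128−137) = 137 − 8.55 = 128.45 → 128
  → #7d8580

#32aa65, #7d8580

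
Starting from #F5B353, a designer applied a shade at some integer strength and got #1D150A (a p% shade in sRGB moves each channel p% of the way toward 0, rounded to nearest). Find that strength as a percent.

88%

#F5B353 is rgb(245, 179, 83); #1D150A is rgb(29, 21, 10).
On the R channel (widest range): 29 ≈ 245 + (p/100)(0 − 245), so p ≈ 100×(29 − 245)/(0 − 245) = -21600/-245 = 88.16.
p = 88 reproduces all three channels after rounding.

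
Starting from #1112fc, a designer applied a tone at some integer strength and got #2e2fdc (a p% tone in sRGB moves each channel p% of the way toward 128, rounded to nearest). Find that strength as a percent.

26%

#1112fc is rgb(17, 18, 252); #2e2fdc is rgb(46, 47, 220).
On the B channel (widest range): 220 ≈ 252 + (p/100)(128 − 252), so p ≈ 100×(220 − 252)/(128 − 252) = -3200/-124 = 25.81.
p = 26 reproduces all three channels after rounding.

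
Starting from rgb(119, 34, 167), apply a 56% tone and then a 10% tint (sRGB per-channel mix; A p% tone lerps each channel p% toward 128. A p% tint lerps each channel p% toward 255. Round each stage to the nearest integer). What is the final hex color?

Per channel, c → c + 0.56(128 − c):
  R: 119 + 0.56×(128−119) = 119 + 5.04 = 124.04 → 124
  G: 34 + 52.64 = 86.64 → 87
  B: 167 + 0.56×(128−167) = 167 − 21.84 = 145.16 → 145
After the tone: rgb(124, 87, 145) = #7C5791.
A 10% tint moves each channel 10% toward 255:
  R: 124 + 0.1×(255−124) = 124 + 13.1 = 137.1 → 137
  G: 87 + 0.1×(255−87) = 87 + 16.8 = 103.8 → 104
  B: 145 + 11 = 156 → 156
rgb(137, 104, 156) = #89689C.

#89689C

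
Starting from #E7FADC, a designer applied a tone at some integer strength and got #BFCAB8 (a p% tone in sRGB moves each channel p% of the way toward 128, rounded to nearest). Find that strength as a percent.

#E7FADC is rgb(231, 250, 220); #BFCAB8 is rgb(191, 202, 184).
On the G channel (widest range): 202 ≈ 250 + (p/100)(128 − 250), so p ≈ 100×(202 − 250)/(128 − 250) = -4800/-122 = 39.34.
p = 39 reproduces all three channels after rounding.

39%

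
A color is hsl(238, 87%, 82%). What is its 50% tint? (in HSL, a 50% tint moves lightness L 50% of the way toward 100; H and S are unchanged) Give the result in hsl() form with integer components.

L moves 50% from 82 toward 100: 82 + 9 = 91 → 91.
H and S are unchanged.

hsl(238, 87%, 91%)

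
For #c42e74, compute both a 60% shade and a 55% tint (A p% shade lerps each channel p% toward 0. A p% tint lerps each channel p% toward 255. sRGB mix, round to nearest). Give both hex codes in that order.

#4e122e, #e4a1c0

#c42e74 is rgb(196, 46, 116).
60% shade:
  R: 196 − 117.6 = 78.4 → 78
  G: 46 + 0.6×(0−46) = 46 − 27.6 = 18.4 → 18
  B: 116 + 0.6×(0−116) = 116 − 69.6 = 46.4 → 46
  → #4e122e
55% tint:
  R: 196 + 32.45 = 228.45 → 228
  G: 46 + 0.55×(255−46) = 46 + 114.95 = 160.95 → 161
  B: 116 + 0.55×(255−116) = 116 + 76.45 = 192.45 → 192
  → #e4a1c0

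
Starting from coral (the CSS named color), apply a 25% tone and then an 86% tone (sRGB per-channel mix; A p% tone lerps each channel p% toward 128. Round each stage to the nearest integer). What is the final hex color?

#8D807B

CSS coral is rgb(255, 127, 80).
Per channel, c → c + 0.25(128 − c):
  R: 255 + 0.25×(128−255) = 255 − 31.75 = 223.25 → 223
  G: 127 + 0.25×(128−127) = 127 + 0.25 = 127.25 → 127
  B: 80 + 12 = 92 → 92
After the tone: rgb(223, 127, 92) = #DF7F5C.
An 86% tone moves each channel 86% toward 128:
  R: 223 − 81.7 = 141.3 → 141
  G: 127 + 0.86 = 127.86 → 128
  B: 92 + 30.96 = 122.96 → 123
rgb(141, 128, 123) = #8D807B.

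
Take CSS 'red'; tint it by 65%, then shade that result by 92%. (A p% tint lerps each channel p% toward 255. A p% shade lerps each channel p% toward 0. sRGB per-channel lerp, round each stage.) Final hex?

#140d0d

CSS red is rgb(255, 0, 0).
Per channel, c → c + 0.65(255 − c):
  R: 255 + 0.65×(255−255) = 255 + 0 = 255 → 255
  G: 0 + 0.65×(255−0) = 0 + 165.75 = 165.75 → 166
  B: 0 + 0.65×(255−0) = 0 + 165.75 = 165.75 → 166
After the tint: rgb(255, 166, 166) = #ffa6a6.
Lerp each channel 92% toward 0:
  R: 255 + 0.92×(0−255) = 255 − 234.6 = 20.4 → 20
  G: 166 + 0.92×(0−166) = 166 − 152.72 = 13.28 → 13
  B: 166 + 0.92×(0−166) = 166 − 152.72 = 13.28 → 13
rgb(20, 13, 13) = #140d0d.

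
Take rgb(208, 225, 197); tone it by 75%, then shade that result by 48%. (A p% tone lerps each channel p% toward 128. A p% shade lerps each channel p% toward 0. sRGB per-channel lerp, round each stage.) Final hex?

Per channel, c → c + 0.75(128 − c):
  R: 208 − 60 = 148 → 148
  G: 225 + 0.75×(128−225) = 225 − 72.75 = 152.25 → 152
  B: 197 + 0.75×(128−197) = 197 − 51.75 = 145.25 → 145
After the tone: rgb(148, 152, 145) = #949891.
A 48% shade moves each channel 48% toward 0:
  R: 148 + 0.48×(0−148) = 148 − 71.04 = 76.96 → 77
  G: 152 + 0.48×(0−152) = 152 − 72.96 = 79.04 → 79
  B: 145 − 69.6 = 75.4 → 75
rgb(77, 79, 75) = #4D4F4B.

#4D4F4B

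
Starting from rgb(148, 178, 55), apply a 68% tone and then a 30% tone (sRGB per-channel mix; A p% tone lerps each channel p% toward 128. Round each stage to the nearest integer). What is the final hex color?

#848b70

Lerp each channel 68% toward 128:
  R: 148 + 0.68×(128−148) = 148 − 13.6 = 134.4 → 134
  G: 178 − 34 = 144 → 144
  B: 55 + 0.68×(128−55) = 55 + 49.64 = 104.64 → 105
After the tone: rgb(134, 144, 105) = #869069.
Lerp each channel 30% toward 128:
  R: 134 + 0.3×(128−134) = 134 − 1.8 = 132.2 → 132
  G: 144 + 0.3×(128−144) = 144 − 4.8 = 139.2 → 139
  B: 105 + 6.9 = 111.9 → 112
rgb(132, 139, 112) = #848b70.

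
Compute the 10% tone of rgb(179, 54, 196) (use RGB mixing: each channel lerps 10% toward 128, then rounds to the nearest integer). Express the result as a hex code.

Lerp each channel 10% toward 128:
  R: 179 + 0.1×(128−179) = 179 − 5.1 = 173.9 → 174
  G: 54 + 7.4 = 61.4 → 61
  B: 196 − 6.8 = 189.2 → 189
rgb(174, 61, 189) = #ae3dbd.

#ae3dbd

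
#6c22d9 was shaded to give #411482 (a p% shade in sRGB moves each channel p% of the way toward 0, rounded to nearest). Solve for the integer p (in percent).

#6c22d9 is rgb(108, 34, 217); #411482 is rgb(65, 20, 130).
On the B channel (widest range): 130 ≈ 217 + (p/100)(0 − 217), so p ≈ 100×(130 − 217)/(0 − 217) = -8700/-217 = 40.09.
p = 40 reproduces all three channels after rounding.

40%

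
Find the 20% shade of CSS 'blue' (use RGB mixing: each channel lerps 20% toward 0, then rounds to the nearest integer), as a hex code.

#0000cc

CSS blue is rgb(0, 0, 255).
Lerp each channel 20% toward 0:
  R: 0 + 0.2×(0−0) = 0 + 0 = 0 → 0
  G: 0 + 0.2×(0−0) = 0 + 0 = 0 → 0
  B: 255 + 0.2×(0−255) = 255 − 51 = 204 → 204
rgb(0, 0, 204) = #0000cc.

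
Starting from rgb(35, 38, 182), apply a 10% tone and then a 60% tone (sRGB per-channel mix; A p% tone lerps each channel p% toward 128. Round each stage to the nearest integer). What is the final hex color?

#5E6094

Lerp each channel 10% toward 128:
  R: 35 + 0.1×(128−35) = 35 + 9.3 = 44.3 → 44
  G: 38 + 0.1×(128−38) = 38 + 9 = 47 → 47
  B: 182 + 0.1×(128−182) = 182 − 5.4 = 176.6 → 177
After the tone: rgb(44, 47, 177) = #2C2FB1.
Lerp each channel 60% toward 128:
  R: 44 + 0.6×(128−44) = 44 + 50.4 = 94.4 → 94
  G: 47 + 0.6×(128−47) = 47 + 48.6 = 95.6 → 96
  B: 177 − 29.4 = 147.6 → 148
rgb(94, 96, 148) = #5E6094.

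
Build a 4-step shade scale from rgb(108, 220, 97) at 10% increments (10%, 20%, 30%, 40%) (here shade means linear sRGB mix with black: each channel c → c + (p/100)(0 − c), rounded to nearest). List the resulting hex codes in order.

#61C657, #56B04E, #4C9A44, #41843A

10%: (108 − 10.8 = 97.2→97, 220 − 22 = 198→198, 97 − 9.7 = 87.3→87) → #61C657
20%: (108 − 21.6 = 86.4→86, 220 − 44 = 176→176, 97 − 19.4 = 77.6→78) → #56B04E
30%: (108 − 32.4 = 75.6→76, 220 − 66 = 154→154, 97 − 29.1 = 67.9→68) → #4C9A44
40%: (108 − 43.2 = 64.8→65, 220 − 88 = 132→132, 97 − 38.8 = 58.2→58) → #41843A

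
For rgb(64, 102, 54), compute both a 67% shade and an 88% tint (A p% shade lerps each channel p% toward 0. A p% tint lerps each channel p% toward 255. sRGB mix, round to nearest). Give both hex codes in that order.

#152212, #e8ede7

67% shade:
  R: 64 − 42.88 = 21.12 → 21
  G: 102 + 0.67×(0−102) = 102 − 68.34 = 33.66 → 34
  B: 54 − 36.18 = 17.82 → 18
  → #152212
88% tint:
  R: 64 + 168.08 = 232.08 → 232
  G: 102 + 0.88×(255−102) = 102 + 134.64 = 236.64 → 237
  B: 54 + 0.88×(255−54) = 54 + 176.88 = 230.88 → 231
  → #e8ede7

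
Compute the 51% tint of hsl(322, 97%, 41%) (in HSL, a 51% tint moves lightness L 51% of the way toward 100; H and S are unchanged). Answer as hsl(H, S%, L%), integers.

L moves 51% from 41 toward 100: 41 + 30.09 = 71.09 → 71.
H and S are unchanged.

hsl(322, 97%, 71%)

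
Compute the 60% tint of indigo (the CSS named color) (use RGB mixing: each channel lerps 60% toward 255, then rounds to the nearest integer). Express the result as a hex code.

#B799CD

CSS indigo is rgb(75, 0, 130).
Per channel, c → c + 0.6(255 − c):
  R: 75 + 0.6×(255−75) = 75 + 108 = 183 → 183
  G: 0 + 153 = 153 → 153
  B: 130 + 75 = 205 → 205
rgb(183, 153, 205) = #B799CD.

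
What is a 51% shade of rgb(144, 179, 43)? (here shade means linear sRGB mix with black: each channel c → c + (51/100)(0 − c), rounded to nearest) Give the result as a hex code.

Per channel, c → c + 0.51(0 − c):
  R: 144 − 73.44 = 70.56 → 71
  G: 179 + 0.51×(0−179) = 179 − 91.29 = 87.71 → 88
  B: 43 + 0.51×(0−43) = 43 − 21.93 = 21.07 → 21
rgb(71, 88, 21) = #475815.

#475815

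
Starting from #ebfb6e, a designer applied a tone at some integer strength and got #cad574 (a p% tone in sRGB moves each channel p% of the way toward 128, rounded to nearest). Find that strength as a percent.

31%

#ebfb6e is rgb(235, 251, 110); #cad574 is rgb(202, 213, 116).
On the G channel (widest range): 213 ≈ 251 + (p/100)(128 − 251), so p ≈ 100×(213 − 251)/(128 − 251) = -3800/-123 = 30.89.
p = 31 reproduces all three channels after rounding.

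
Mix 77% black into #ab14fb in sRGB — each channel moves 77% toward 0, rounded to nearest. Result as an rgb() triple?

#ab14fb is rgb(171, 20, 251).
A 77% shade moves each channel 77% toward 0:
  R: 171 + 0.77×(0−171) = 171 − 131.67 = 39.33 → 39
  G: 20 + 0.77×(0−20) = 20 − 15.4 = 4.6 → 5
  B: 251 − 193.27 = 57.73 → 58

rgb(39, 5, 58)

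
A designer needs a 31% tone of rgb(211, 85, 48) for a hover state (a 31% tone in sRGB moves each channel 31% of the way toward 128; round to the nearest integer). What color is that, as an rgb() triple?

A 31% tone moves each channel 31% toward 128:
  R: 211 + 0.31×(128−211) = 211 − 25.73 = 185.27 → 185
  G: 85 + 13.33 = 98.33 → 98
  B: 48 + 0.31×(128−48) = 48 + 24.8 = 72.8 → 73

rgb(185, 98, 73)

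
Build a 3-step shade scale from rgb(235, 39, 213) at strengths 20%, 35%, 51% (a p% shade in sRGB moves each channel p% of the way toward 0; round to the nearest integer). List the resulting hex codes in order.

#BC1FAA, #99198A, #731368

20%: (235 − 47 = 188→188, 39 − 7.8 = 31.2→31, 213 − 42.6 = 170.4→170) → #BC1FAA
35%: (235 − 82.25 = 152.75→153, 39 − 13.65 = 25.35→25, 213 − 74.55 = 138.45→138) → #99198A
51%: (235 − 119.85 = 115.15→115, 39 − 19.89 = 19.11→19, 213 − 108.63 = 104.37→104) → #731368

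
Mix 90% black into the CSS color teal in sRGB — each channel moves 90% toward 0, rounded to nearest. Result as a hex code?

#000D0D

CSS teal is rgb(0, 128, 128).
A 90% shade moves each channel 90% toward 0:
  R: 0 + 0 = 0 → 0
  G: 128 + 0.9×(0−128) = 128 − 115.2 = 12.8 → 13
  B: 128 + 0.9×(0−128) = 128 − 115.2 = 12.8 → 13
rgb(0, 13, 13) = #000D0D.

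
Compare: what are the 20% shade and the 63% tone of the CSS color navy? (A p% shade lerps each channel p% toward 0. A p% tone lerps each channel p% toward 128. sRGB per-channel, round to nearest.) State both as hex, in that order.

CSS navy is rgb(0, 0, 128).
20% shade:
  R: 0 + 0.2×(0−0) = 0 + 0 = 0 → 0
  G: 0 + 0.2×(0−0) = 0 + 0 = 0 → 0
  B: 128 − 25.6 = 102.4 → 102
  → #000066
63% tone:
  R: 0 + 0.63×(128−0) = 0 + 80.64 = 80.64 → 81
  G: 0 + 80.64 = 80.64 → 81
  B: 128 + 0 = 128 → 128
  → #515180

#000066, #515180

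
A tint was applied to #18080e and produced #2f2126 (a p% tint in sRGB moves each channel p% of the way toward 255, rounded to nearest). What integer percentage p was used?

#18080e is rgb(24, 8, 14); #2f2126 is rgb(47, 33, 38).
On the G channel (widest range): 33 ≈ 8 + (p/100)(255 − 8), so p ≈ 100×(33 − 8)/(255 − 8) = 2500/247 = 10.12.
p = 10 reproduces all three channels after rounding.

10%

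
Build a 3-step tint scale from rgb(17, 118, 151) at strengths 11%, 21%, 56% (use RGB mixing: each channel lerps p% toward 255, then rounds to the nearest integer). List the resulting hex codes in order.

#2B85A2, #4393AD, #96C3D1

11%: (17 + 26.18 = 43.18→43, 118 + 15.07 = 133.07→133, 151 + 11.44 = 162.44→162) → #2B85A2
21%: (17 + 49.98 = 66.98→67, 118 + 28.77 = 146.77→147, 151 + 21.84 = 172.84→173) → #4393AD
56%: (17 + 133.28 = 150.28→150, 118 + 76.72 = 194.72→195, 151 + 58.24 = 209.24→209) → #96C3D1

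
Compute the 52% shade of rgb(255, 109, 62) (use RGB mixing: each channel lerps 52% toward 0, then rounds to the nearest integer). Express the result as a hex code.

Per channel, c → c + 0.52(0 − c):
  R: 255 + 0.52×(0−255) = 255 − 132.6 = 122.4 → 122
  G: 109 − 56.68 = 52.32 → 52
  B: 62 − 32.24 = 29.76 → 30
rgb(122, 52, 30) = #7a341e.

#7a341e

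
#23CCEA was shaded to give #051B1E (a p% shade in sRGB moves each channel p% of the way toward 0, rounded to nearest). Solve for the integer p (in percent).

87%

#23CCEA is rgb(35, 204, 234); #051B1E is rgb(5, 27, 30).
On the B channel (widest range): 30 ≈ 234 + (p/100)(0 − 234), so p ≈ 100×(30 − 234)/(0 − 234) = -20400/-234 = 87.18.
p = 87 reproduces all three channels after rounding.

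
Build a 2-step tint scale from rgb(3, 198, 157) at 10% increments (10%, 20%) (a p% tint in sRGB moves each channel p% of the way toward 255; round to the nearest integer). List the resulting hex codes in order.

10%: (3 + 25.2 = 28.2→28, 198 + 5.7 = 203.7→204, 157 + 9.8 = 166.8→167) → #1CCCA7
20%: (3 + 50.4 = 53.4→53, 198 + 11.4 = 209.4→209, 157 + 19.6 = 176.6→177) → #35D1B1

#1CCCA7, #35D1B1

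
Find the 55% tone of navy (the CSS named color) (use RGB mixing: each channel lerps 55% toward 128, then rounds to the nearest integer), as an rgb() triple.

rgb(70, 70, 128)

CSS navy is rgb(0, 0, 128).
Lerp each channel 55% toward 128:
  R: 0 + 0.55×(128−0) = 0 + 70.4 = 70.4 → 70
  G: 0 + 70.4 = 70.4 → 70
  B: 128 + 0.55×(128−128) = 128 + 0 = 128 → 128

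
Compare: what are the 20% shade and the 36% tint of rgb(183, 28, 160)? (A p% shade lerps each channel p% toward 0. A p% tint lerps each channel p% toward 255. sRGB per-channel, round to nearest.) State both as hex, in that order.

20% shade:
  R: 183 − 36.6 = 146.4 → 146
  G: 28 + 0.2×(0−28) = 28 − 5.6 = 22.4 → 22
  B: 160 + 0.2×(0−160) = 160 − 32 = 128 → 128
  → #921680
36% tint:
  R: 183 + 0.36×(255−183) = 183 + 25.92 = 208.92 → 209
  G: 28 + 81.72 = 109.72 → 110
  B: 160 + 0.36×(255−160) = 160 + 34.2 = 194.2 → 194
  → #D16EC2

#921680, #D16EC2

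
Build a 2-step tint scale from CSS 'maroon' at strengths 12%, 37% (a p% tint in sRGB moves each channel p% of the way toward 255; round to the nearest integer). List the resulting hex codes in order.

#8F1F1F, #AF5E5E

CSS maroon is rgb(128, 0, 0).
12%: (128 + 15.24 = 143.24→143, 0 + 30.6 = 30.6→31, 0 + 30.6 = 30.6→31) → #8F1F1F
37%: (128 + 46.99 = 174.99→175, 0 + 94.35 = 94.35→94, 0 + 94.35 = 94.35→94) → #AF5E5E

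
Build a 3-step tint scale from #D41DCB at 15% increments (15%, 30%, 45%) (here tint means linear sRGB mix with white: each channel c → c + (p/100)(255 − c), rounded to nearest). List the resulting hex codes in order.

#D41DCB is rgb(212, 29, 203).
15%: (212 + 6.45 = 218.45→218, 29 + 33.9 = 62.9→63, 203 + 7.8 = 210.8→211) → #DA3FD3
30%: (212 + 12.9 = 224.9→225, 29 + 67.8 = 96.8→97, 203 + 15.6 = 218.6→219) → #E161DB
45%: (212 + 19.35 = 231.35→231, 29 + 101.7 = 130.7→131, 203 + 23.4 = 226.4→226) → #E783E2

#DA3FD3, #E161DB, #E783E2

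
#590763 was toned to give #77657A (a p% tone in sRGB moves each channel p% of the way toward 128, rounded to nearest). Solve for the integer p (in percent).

#590763 is rgb(89, 7, 99); #77657A is rgb(119, 101, 122).
On the G channel (widest range): 101 ≈ 7 + (p/100)(128 − 7), so p ≈ 100×(101 − 7)/(128 − 7) = 9400/121 = 77.69.
p = 78 reproduces all three channels after rounding.

78%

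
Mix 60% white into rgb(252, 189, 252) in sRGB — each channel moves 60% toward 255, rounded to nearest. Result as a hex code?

Per channel, c → c + 0.6(255 − c):
  R: 252 + 0.6×(255−252) = 252 + 1.8 = 253.8 → 254
  G: 189 + 39.6 = 228.6 → 229
  B: 252 + 0.6×(255−252) = 252 + 1.8 = 253.8 → 254
rgb(254, 229, 254) = #FEE5FE.

#FEE5FE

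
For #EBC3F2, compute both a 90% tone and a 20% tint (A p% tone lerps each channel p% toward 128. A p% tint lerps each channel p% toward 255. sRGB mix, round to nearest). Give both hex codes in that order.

#8B878B, #EFCFF5

#EBC3F2 is rgb(235, 195, 242).
90% tone:
  R: 235 − 96.3 = 138.7 → 139
  G: 195 + 0.9×(128−195) = 195 − 60.3 = 134.7 → 135
  B: 242 + 0.9×(128−242) = 242 − 102.6 = 139.4 → 139
  → #8B878B
20% tint:
  R: 235 + 0.2×(255−235) = 235 + 4 = 239 → 239
  G: 195 + 0.2×(255−195) = 195 + 12 = 207 → 207
  B: 242 + 2.6 = 244.6 → 245
  → #EFCFF5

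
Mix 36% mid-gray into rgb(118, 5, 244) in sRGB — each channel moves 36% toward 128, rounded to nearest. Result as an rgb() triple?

Per channel, c → c + 0.36(128 − c):
  R: 118 + 0.36×(128−118) = 118 + 3.6 = 121.6 → 122
  G: 5 + 0.36×(128−5) = 5 + 44.28 = 49.28 → 49
  B: 244 + 0.36×(128−244) = 244 − 41.76 = 202.24 → 202

rgb(122, 49, 202)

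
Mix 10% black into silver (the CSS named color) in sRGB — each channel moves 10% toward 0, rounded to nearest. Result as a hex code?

#ADADAD

CSS silver is rgb(192, 192, 192).
A 10% shade moves each channel 10% toward 0:
  R: 192 − 19.2 = 172.8 → 173
  G: 192 + 0.1×(0−192) = 192 − 19.2 = 172.8 → 173
  B: 192 − 19.2 = 172.8 → 173
rgb(173, 173, 173) = #ADADAD.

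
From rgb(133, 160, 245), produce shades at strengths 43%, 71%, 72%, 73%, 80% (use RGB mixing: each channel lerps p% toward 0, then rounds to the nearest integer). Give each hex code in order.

43%: (133 − 57.19 = 75.81→76, 160 − 68.8 = 91.2→91, 245 − 105.35 = 139.65→140) → #4C5B8C
71%: (133 − 94.43 = 38.57→39, 160 − 113.6 = 46.4→46, 245 − 173.95 = 71.05→71) → #272E47
72%: (133 − 95.76 = 37.24→37, 160 − 115.2 = 44.8→45, 245 − 176.4 = 68.6→69) → #252D45
73%: (133 − 97.09 = 35.91→36, 160 − 116.8 = 43.2→43, 245 − 178.85 = 66.15→66) → #242B42
80%: (133 − 106.4 = 26.6→27, 160 − 128 = 32→32, 245 − 196 = 49→49) → #1B2031

#4C5B8C, #272E47, #252D45, #242B42, #1B2031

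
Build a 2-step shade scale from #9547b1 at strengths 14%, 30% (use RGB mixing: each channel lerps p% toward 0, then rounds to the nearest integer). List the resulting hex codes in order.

#9547b1 is rgb(149, 71, 177).
14%: (149 − 20.86 = 128.14→128, 71 − 9.94 = 61.06→61, 177 − 24.78 = 152.22→152) → #803d98
30%: (149 − 44.7 = 104.3→104, 71 − 21.3 = 49.7→50, 177 − 53.1 = 123.9→124) → #68327c

#803d98, #68327c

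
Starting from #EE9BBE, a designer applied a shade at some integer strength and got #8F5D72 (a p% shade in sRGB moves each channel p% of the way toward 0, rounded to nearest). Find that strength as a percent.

40%

#EE9BBE is rgb(238, 155, 190); #8F5D72 is rgb(143, 93, 114).
On the R channel (widest range): 143 ≈ 238 + (p/100)(0 − 238), so p ≈ 100×(143 − 238)/(0 − 238) = -9500/-238 = 39.92.
p = 40 reproduces all three channels after rounding.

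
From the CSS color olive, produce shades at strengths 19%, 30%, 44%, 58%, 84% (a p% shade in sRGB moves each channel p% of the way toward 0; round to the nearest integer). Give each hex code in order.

CSS olive is rgb(128, 128, 0).
19%: (128 − 24.32 = 103.68→104, 128 − 24.32 = 103.68→104, 0→0) → #686800
30%: (128 − 38.4 = 89.6→90, 128 − 38.4 = 89.6→90, 0→0) → #5A5A00
44%: (128 − 56.32 = 71.68→72, 128 − 56.32 = 71.68→72, 0→0) → #484800
58%: (128 − 74.24 = 53.76→54, 128 − 74.24 = 53.76→54, 0→0) → #363600
84%: (128 − 107.52 = 20.48→20, 128 − 107.52 = 20.48→20, 0→0) → #141400

#686800, #5A5A00, #484800, #363600, #141400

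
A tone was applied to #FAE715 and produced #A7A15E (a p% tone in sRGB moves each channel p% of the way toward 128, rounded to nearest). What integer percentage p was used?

68%

#FAE715 is rgb(250, 231, 21); #A7A15E is rgb(167, 161, 94).
On the R channel (widest range): 167 ≈ 250 + (p/100)(128 − 250), so p ≈ 100×(167 − 250)/(128 − 250) = -8300/-122 = 68.03.
p = 68 reproduces all three channels after rounding.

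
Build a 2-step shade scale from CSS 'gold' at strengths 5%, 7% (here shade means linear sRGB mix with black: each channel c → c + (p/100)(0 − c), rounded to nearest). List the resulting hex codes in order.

CSS gold is rgb(255, 215, 0).
5%: (255 − 12.75 = 242.25→242, 215 − 10.75 = 204.25→204, 0→0) → #F2CC00
7%: (255 − 17.85 = 237.15→237, 215 − 15.05 = 199.95→200, 0→0) → #EDC800

#F2CC00, #EDC800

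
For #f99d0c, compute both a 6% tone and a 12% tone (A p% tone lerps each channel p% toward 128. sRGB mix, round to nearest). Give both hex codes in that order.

#f99d0c is rgb(249, 157, 12).
6% tone:
  R: 249 + 0.06×(128−249) = 249 − 7.26 = 241.74 → 242
  G: 157 + 0.06×(128−157) = 157 − 1.74 = 155.26 → 155
  B: 12 + 0.06×(128−12) = 12 + 6.96 = 18.96 → 19
  → #f29b13
12% tone:
  R: 249 − 14.52 = 234.48 → 234
  G: 157 − 3.48 = 153.52 → 154
  B: 12 + 13.92 = 25.92 → 26
  → #ea9a1a

#f29b13, #ea9a1a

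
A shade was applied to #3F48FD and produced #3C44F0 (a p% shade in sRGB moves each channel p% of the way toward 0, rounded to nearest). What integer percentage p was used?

5%

#3F48FD is rgb(63, 72, 253); #3C44F0 is rgb(60, 68, 240).
On the B channel (widest range): 240 ≈ 253 + (p/100)(0 − 253), so p ≈ 100×(240 − 253)/(0 − 253) = -1300/-253 = 5.14.
p = 5 reproduces all three channels after rounding.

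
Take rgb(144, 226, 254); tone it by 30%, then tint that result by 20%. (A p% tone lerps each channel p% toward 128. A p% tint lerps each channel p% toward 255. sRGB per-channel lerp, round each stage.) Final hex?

#A2D1E0

A 30% tone moves each channel 30% toward 128:
  R: 144 + 0.3×(128−144) = 144 − 4.8 = 139.2 → 139
  G: 226 + 0.3×(128−226) = 226 − 29.4 = 196.6 → 197
  B: 254 − 37.8 = 216.2 → 216
After the tone: rgb(139, 197, 216) = #8BC5D8.
Per channel, c → c + 0.2(255 − c):
  R: 139 + 0.2×(255−139) = 139 + 23.2 = 162.2 → 162
  G: 197 + 0.2×(255−197) = 197 + 11.6 = 208.6 → 209
  B: 216 + 7.8 = 223.8 → 224
rgb(162, 209, 224) = #A2D1E0.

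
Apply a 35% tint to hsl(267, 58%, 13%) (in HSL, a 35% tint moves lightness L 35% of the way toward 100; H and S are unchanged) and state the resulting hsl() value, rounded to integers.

L moves 35% from 13 toward 100: 13 + 30.45 = 43.45 → 43.
H and S are unchanged.

hsl(267, 58%, 43%)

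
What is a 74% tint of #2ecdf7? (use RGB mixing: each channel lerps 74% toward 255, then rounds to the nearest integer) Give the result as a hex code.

#c9f2fd

#2ecdf7 is rgb(46, 205, 247).
Lerp each channel 74% toward 255:
  R: 46 + 0.74×(255−46) = 46 + 154.66 = 200.66 → 201
  G: 205 + 37 = 242 → 242
  B: 247 + 0.74×(255−247) = 247 + 5.92 = 252.92 → 253
rgb(201, 242, 253) = #c9f2fd.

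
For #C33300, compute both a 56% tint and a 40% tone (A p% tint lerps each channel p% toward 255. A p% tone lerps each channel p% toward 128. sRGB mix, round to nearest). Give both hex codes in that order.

#C33300 is rgb(195, 51, 0).
56% tint:
  R: 195 + 33.6 = 228.6 → 229
  G: 51 + 0.56×(255−51) = 51 + 114.24 = 165.24 → 165
  B: 0 + 142.8 = 142.8 → 143
  → #E5A58F
40% tone:
  R: 195 + 0.4×(128−195) = 195 − 26.8 = 168.2 → 168
  G: 51 + 30.8 = 81.8 → 82
  B: 0 + 51.2 = 51.2 → 51
  → #A85233

#E5A58F, #A85233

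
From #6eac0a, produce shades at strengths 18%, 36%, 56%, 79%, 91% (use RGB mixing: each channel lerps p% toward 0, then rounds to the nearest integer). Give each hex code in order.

#6eac0a is rgb(110, 172, 10).
18%: (110 − 19.8 = 90.2→90, 172 − 30.96 = 141.04→141, 10 − 1.8 = 8.2→8) → #5a8d08
36%: (110 − 39.6 = 70.4→70, 172 − 61.92 = 110.08→110, 10 − 3.6 = 6.4→6) → #466e06
56%: (110 − 61.6 = 48.4→48, 172 − 96.32 = 75.68→76, 10 − 5.6 = 4.4→4) → #304c04
79%: (110 − 86.9 = 23.1→23, 172 − 135.88 = 36.12→36, 10 − 7.9 = 2.1→2) → #172402
91%: (110 − 100.1 = 9.9→10, 172 − 156.52 = 15.48→15, 10 − 9.1 = 0.9→1) → #0a0f01

#5a8d08, #466e06, #304c04, #172402, #0a0f01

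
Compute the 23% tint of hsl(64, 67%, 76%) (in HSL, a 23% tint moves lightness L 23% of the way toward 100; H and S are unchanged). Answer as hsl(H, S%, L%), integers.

hsl(64, 67%, 82%)

L moves 23% from 76 toward 100: 76 + 5.52 = 81.52 → 82.
H and S are unchanged.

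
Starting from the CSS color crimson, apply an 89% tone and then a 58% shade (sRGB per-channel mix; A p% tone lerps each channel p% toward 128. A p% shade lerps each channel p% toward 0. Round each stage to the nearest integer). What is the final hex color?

#3a3133

CSS crimson is rgb(220, 20, 60).
Lerp each channel 89% toward 128:
  R: 220 + 0.89×(128−220) = 220 − 81.88 = 138.12 → 138
  G: 20 + 0.89×(128−20) = 20 + 96.12 = 116.12 → 116
  B: 60 + 0.89×(128−60) = 60 + 60.52 = 120.52 → 121
After the tone: rgb(138, 116, 121) = #8a7479.
Lerp each channel 58% toward 0:
  R: 138 − 80.04 = 57.96 → 58
  G: 116 − 67.28 = 48.72 → 49
  B: 121 + 0.58×(0−121) = 121 − 70.18 = 50.82 → 51
rgb(58, 49, 51) = #3a3133.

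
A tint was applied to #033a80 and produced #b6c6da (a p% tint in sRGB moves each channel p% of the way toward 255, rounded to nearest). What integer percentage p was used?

#033a80 is rgb(3, 58, 128); #b6c6da is rgb(182, 198, 218).
On the R channel (widest range): 182 ≈ 3 + (p/100)(255 − 3), so p ≈ 100×(182 − 3)/(255 − 3) = 17900/252 = 71.03.
p = 71 reproduces all three channels after rounding.

71%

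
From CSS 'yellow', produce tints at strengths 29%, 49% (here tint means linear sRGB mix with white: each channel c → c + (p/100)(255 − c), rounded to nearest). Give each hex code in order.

CSS yellow is rgb(255, 255, 0).
29%: (255→255, 255→255, 0 + 73.95 = 73.95→74) → #FFFF4A
49%: (255→255, 255→255, 0 + 124.95 = 124.95→125) → #FFFF7D

#FFFF4A, #FFFF7D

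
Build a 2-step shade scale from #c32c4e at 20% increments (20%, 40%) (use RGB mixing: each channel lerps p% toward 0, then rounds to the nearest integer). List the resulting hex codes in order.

#9c233e, #751a2f

#c32c4e is rgb(195, 44, 78).
20%: (195 − 39 = 156→156, 44 − 8.8 = 35.2→35, 78 − 15.6 = 62.4→62) → #9c233e
40%: (195 − 78 = 117→117, 44 − 17.6 = 26.4→26, 78 − 31.2 = 46.8→47) → #751a2f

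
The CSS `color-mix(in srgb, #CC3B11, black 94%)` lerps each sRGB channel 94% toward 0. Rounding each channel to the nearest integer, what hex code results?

#0C0401

#CC3B11 is rgb(204, 59, 17).
Lerp each channel 94% toward 0:
  R: 204 − 191.76 = 12.24 → 12
  G: 59 + 0.94×(0−59) = 59 − 55.46 = 3.54 → 4
  B: 17 − 15.98 = 1.02 → 1
rgb(12, 4, 1) = #0C0401.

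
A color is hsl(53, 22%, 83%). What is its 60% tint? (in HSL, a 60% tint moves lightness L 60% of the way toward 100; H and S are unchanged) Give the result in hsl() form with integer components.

L moves 60% from 83 toward 100: 83 + 10.2 = 93.2 → 93.
H and S are unchanged.

hsl(53, 22%, 93%)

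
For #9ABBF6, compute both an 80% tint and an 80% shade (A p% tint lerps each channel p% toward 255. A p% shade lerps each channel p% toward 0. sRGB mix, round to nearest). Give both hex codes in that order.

#EBF1FD, #1F2531

#9ABBF6 is rgb(154, 187, 246).
80% tint:
  R: 154 + 0.8×(255−154) = 154 + 80.8 = 234.8 → 235
  G: 187 + 54.4 = 241.4 → 241
  B: 246 + 0.8×(255−246) = 246 + 7.2 = 253.2 → 253
  → #EBF1FD
80% shade:
  R: 154 − 123.2 = 30.8 → 31
  G: 187 + 0.8×(0−187) = 187 − 149.6 = 37.4 → 37
  B: 246 − 196.8 = 49.2 → 49
  → #1F2531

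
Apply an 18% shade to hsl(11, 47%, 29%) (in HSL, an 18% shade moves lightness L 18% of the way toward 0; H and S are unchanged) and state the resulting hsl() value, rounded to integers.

hsl(11, 47%, 24%)

L moves 18% from 29 toward 0: 29 − 5.22 = 23.78 → 24.
H and S are unchanged.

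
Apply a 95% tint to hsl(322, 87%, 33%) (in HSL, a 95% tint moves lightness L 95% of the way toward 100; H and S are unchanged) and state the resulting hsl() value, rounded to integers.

hsl(322, 87%, 97%)

L moves 95% from 33 toward 100: 33 + 63.65 = 96.65 → 97.
H and S are unchanged.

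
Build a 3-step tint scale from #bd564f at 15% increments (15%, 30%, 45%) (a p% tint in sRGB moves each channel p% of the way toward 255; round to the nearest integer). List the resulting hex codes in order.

#bd564f is rgb(189, 86, 79).
15%: (189 + 9.9 = 198.9→199, 86 + 25.35 = 111.35→111, 79 + 26.4 = 105.4→105) → #c76f69
30%: (189 + 19.8 = 208.8→209, 86 + 50.7 = 136.7→137, 79 + 52.8 = 131.8→132) → #d18984
45%: (189 + 29.7 = 218.7→219, 86 + 76.05 = 162.05→162, 79 + 79.2 = 158.2→158) → #dba29e

#c76f69, #d18984, #dba29e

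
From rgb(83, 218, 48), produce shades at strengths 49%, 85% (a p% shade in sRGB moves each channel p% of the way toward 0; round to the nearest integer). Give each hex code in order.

49%: (83 − 40.67 = 42.33→42, 218 − 106.82 = 111.18→111, 48 − 23.52 = 24.48→24) → #2a6f18
85%: (83 − 70.55 = 12.45→12, 218 − 185.3 = 32.7→33, 48 − 40.8 = 7.2→7) → #0c2107

#2a6f18, #0c2107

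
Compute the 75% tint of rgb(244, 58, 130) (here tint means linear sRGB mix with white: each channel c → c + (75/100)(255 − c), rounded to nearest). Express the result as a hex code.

Lerp each channel 75% toward 255:
  R: 244 + 8.25 = 252.25 → 252
  G: 58 + 147.75 = 205.75 → 206
  B: 130 + 0.75×(255−130) = 130 + 93.75 = 223.75 → 224
rgb(252, 206, 224) = #FCCEE0.

#FCCEE0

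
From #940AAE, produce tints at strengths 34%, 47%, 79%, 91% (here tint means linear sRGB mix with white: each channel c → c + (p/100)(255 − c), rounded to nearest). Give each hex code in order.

#B85DCA, #C67DD4, #E9CCEE, #F5E9F8

#940AAE is rgb(148, 10, 174).
34%: (148 + 36.38 = 184.38→184, 10 + 83.3 = 93.3→93, 174 + 27.54 = 201.54→202) → #B85DCA
47%: (148 + 50.29 = 198.29→198, 10 + 115.15 = 125.15→125, 174 + 38.07 = 212.07→212) → #C67DD4
79%: (148 + 84.53 = 232.53→233, 10 + 193.55 = 203.55→204, 174 + 63.99 = 237.99→238) → #E9CCEE
91%: (148 + 97.37 = 245.37→245, 10 + 222.95 = 232.95→233, 174 + 73.71 = 247.71→248) → #F5E9F8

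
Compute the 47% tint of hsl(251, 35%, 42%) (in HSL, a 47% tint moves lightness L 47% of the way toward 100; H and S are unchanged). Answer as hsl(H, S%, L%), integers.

L moves 47% from 42 toward 100: 42 + 27.26 = 69.26 → 69.
H and S are unchanged.

hsl(251, 35%, 69%)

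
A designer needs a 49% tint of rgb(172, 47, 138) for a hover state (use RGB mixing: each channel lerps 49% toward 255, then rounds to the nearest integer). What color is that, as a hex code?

A 49% tint moves each channel 49% toward 255:
  R: 172 + 0.49×(255−172) = 172 + 40.67 = 212.67 → 213
  G: 47 + 101.92 = 148.92 → 149
  B: 138 + 0.49×(255−138) = 138 + 57.33 = 195.33 → 195
rgb(213, 149, 195) = #d595c3.

#d595c3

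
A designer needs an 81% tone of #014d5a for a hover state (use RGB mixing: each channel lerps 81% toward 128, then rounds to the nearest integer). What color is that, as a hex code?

#014d5a is rgb(1, 77, 90).
An 81% tone moves each channel 81% toward 128:
  R: 1 + 0.81×(128−1) = 1 + 102.87 = 103.87 → 104
  G: 77 + 0.81×(128−77) = 77 + 41.31 = 118.31 → 118
  B: 90 + 0.81×(128−90) = 90 + 30.78 = 120.78 → 121
rgb(104, 118, 121) = #687679.

#687679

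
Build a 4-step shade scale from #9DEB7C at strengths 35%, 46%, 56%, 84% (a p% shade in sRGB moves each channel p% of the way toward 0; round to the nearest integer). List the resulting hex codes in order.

#669951, #557F43, #456737, #192614

#9DEB7C is rgb(157, 235, 124).
35%: (157 − 54.95 = 102.05→102, 235 − 82.25 = 152.75→153, 124 − 43.4 = 80.6→81) → #669951
46%: (157 − 72.22 = 84.78→85, 235 − 108.1 = 126.9→127, 124 − 57.04 = 66.96→67) → #557F43
56%: (157 − 87.92 = 69.08→69, 235 − 131.6 = 103.4→103, 124 − 69.44 = 54.56→55) → #456737
84%: (157 − 131.88 = 25.12→25, 235 − 197.4 = 37.6→38, 124 − 104.16 = 19.84→20) → #192614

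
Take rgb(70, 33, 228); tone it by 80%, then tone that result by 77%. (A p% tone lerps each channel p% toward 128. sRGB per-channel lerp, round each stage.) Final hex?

An 80% tone moves each channel 80% toward 128:
  R: 70 + 0.8×(128−70) = 70 + 46.4 = 116.4 → 116
  G: 33 + 76 = 109 → 109
  B: 228 − 80 = 148 → 148
After the tone: rgb(116, 109, 148) = #746d94.
A 77% tone moves each channel 77% toward 128:
  R: 116 + 0.77×(128−116) = 116 + 9.24 = 125.24 → 125
  G: 109 + 0.77×(128−109) = 109 + 14.63 = 123.63 → 124
  B: 148 + 0.77×(128−148) = 148 − 15.4 = 132.6 → 133
rgb(125, 124, 133) = #7d7c85.

#7d7c85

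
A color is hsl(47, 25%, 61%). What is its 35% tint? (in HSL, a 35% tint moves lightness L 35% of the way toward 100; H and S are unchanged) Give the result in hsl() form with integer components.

hsl(47, 25%, 75%)

L moves 35% from 61 toward 100: 61 + 13.65 = 74.65 → 75.
H and S are unchanged.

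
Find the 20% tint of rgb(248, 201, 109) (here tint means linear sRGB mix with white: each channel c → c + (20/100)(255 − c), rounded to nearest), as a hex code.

#f9d48a

Per channel, c → c + 0.2(255 − c):
  R: 248 + 0.2×(255−248) = 248 + 1.4 = 249.4 → 249
  G: 201 + 10.8 = 211.8 → 212
  B: 109 + 0.2×(255−109) = 109 + 29.2 = 138.2 → 138
rgb(249, 212, 138) = #f9d48a.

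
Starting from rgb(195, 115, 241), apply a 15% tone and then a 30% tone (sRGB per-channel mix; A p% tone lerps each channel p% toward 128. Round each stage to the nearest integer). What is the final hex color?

A 15% tone moves each channel 15% toward 128:
  R: 195 + 0.15×(128−195) = 195 − 10.05 = 184.95 → 185
  G: 115 + 1.95 = 116.95 → 117
  B: 241 + 0.15×(128−241) = 241 − 16.95 = 224.05 → 224
After the tone: rgb(185, 117, 224) = #B975E0.
Lerp each channel 30% toward 128:
  R: 185 − 17.1 = 167.9 → 168
  G: 117 + 3.3 = 120.3 → 120
  B: 224 + 0.3×(128−224) = 224 − 28.8 = 195.2 → 195
rgb(168, 120, 195) = #A878C3.

#A878C3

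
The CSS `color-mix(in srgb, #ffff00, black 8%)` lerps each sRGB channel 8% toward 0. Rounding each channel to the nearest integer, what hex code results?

#ebeb00

#ffff00 is rgb(255, 255, 0).
Lerp each channel 8% toward 0:
  R: 255 + 0.08×(0−255) = 255 − 20.4 = 234.6 → 235
  G: 255 − 20.4 = 234.6 → 235
  B: 0 + 0 = 0 → 0
rgb(235, 235, 0) = #ebeb00.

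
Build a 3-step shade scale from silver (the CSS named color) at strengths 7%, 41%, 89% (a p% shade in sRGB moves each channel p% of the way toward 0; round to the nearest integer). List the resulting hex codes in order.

CSS silver is rgb(192, 192, 192).
7%: (192 − 13.44 = 178.56→179, 192 − 13.44 = 178.56→179, 192 − 13.44 = 178.56→179) → #b3b3b3
41%: (192 − 78.72 = 113.28→113, 192 − 78.72 = 113.28→113, 192 − 78.72 = 113.28→113) → #717171
89%: (192 − 170.88 = 21.12→21, 192 − 170.88 = 21.12→21, 192 − 170.88 = 21.12→21) → #151515

#b3b3b3, #717171, #151515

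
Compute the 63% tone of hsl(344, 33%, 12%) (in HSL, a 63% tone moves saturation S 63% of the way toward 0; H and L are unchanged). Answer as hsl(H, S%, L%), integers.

S moves 63% from 33 toward 0: 33 − 20.79 = 12.21 → 12.
H and L are unchanged.

hsl(344, 12%, 12%)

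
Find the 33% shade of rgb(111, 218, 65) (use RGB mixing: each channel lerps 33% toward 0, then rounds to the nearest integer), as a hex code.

#4A922C

A 33% shade moves each channel 33% toward 0:
  R: 111 + 0.33×(0−111) = 111 − 36.63 = 74.37 → 74
  G: 218 − 71.94 = 146.06 → 146
  B: 65 + 0.33×(0−65) = 65 − 21.45 = 43.55 → 44
rgb(74, 146, 44) = #4A922C.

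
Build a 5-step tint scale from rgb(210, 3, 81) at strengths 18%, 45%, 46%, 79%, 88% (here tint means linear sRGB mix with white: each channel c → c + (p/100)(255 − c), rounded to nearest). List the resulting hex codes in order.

18%: (210 + 8.1 = 218.1→218, 3 + 45.36 = 48.36→48, 81 + 31.32 = 112.32→112) → #da3070
45%: (210 + 20.25 = 230.25→230, 3 + 113.4 = 116.4→116, 81 + 78.3 = 159.3→159) → #e6749f
46%: (210 + 20.7 = 230.7→231, 3 + 115.92 = 118.92→119, 81 + 80.04 = 161.04→161) → #e777a1
79%: (210 + 35.55 = 245.55→246, 3 + 199.08 = 202.08→202, 81 + 137.46 = 218.46→218) → #f6cada
88%: (210 + 39.6 = 249.6→250, 3 + 221.76 = 224.76→225, 81 + 153.12 = 234.12→234) → #fae1ea

#da3070, #e6749f, #e777a1, #f6cada, #fae1ea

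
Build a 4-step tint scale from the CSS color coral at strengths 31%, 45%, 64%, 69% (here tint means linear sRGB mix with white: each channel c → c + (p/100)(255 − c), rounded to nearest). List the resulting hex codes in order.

CSS coral is rgb(255, 127, 80).
31%: (255→255, 127 + 39.68 = 166.68→167, 80 + 54.25 = 134.25→134) → #FFA786
45%: (255→255, 127 + 57.6 = 184.6→185, 80 + 78.75 = 158.75→159) → #FFB99F
64%: (255→255, 127 + 81.92 = 208.92→209, 80 + 112 = 192→192) → #FFD1C0
69%: (255→255, 127 + 88.32 = 215.32→215, 80 + 120.75 = 200.75→201) → #FFD7C9

#FFA786, #FFB99F, #FFD1C0, #FFD7C9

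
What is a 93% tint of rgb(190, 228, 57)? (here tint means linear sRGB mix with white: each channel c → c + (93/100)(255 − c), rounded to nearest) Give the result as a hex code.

#FAFDF1

A 93% tint moves each channel 93% toward 255:
  R: 190 + 0.93×(255−190) = 190 + 60.45 = 250.45 → 250
  G: 228 + 25.11 = 253.11 → 253
  B: 57 + 184.14 = 241.14 → 241
rgb(250, 253, 241) = #FAFDF1.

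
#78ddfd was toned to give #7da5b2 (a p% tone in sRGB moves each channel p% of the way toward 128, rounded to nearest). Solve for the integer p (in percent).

60%

#78ddfd is rgb(120, 221, 253); #7da5b2 is rgb(125, 165, 178).
On the B channel (widest range): 178 ≈ 253 + (p/100)(128 − 253), so p ≈ 100×(178 − 253)/(128 − 253) = -7500/-125 = 60.00.
p = 60 reproduces all three channels after rounding.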